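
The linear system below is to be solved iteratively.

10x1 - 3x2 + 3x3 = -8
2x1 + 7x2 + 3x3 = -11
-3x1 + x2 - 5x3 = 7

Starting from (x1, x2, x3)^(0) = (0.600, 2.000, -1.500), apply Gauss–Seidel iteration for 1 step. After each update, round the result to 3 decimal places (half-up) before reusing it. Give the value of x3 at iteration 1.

Iteration 1:
  x1 = (-8 - (-3)·2.000 - (3)·-1.500) / (10) = 0.250
  x2 = (-11 - (2)·0.250 - (3)·-1.500) / (7) = -1.000
  x3 = (7 - (-3)·0.250 - (1)·-1.000) / (-5) = -1.750

-1.750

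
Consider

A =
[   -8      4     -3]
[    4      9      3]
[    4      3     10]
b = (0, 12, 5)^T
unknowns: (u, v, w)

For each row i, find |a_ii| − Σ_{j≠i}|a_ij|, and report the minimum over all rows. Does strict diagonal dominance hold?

1

row 1: |-8| − (4+3) = 1
row 2: |9| − (4+3) = 2
row 3: |10| − (4+3) = 3
minimum over rows = 1 → strictly diagonally dominant (convergence guaranteed)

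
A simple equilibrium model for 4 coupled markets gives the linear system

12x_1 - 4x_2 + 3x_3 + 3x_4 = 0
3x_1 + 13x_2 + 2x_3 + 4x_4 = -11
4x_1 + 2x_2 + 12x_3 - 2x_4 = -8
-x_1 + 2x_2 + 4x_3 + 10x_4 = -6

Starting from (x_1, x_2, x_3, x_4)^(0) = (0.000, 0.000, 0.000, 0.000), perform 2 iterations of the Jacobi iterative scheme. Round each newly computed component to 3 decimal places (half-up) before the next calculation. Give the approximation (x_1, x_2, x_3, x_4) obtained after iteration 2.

Iteration 1:
  x_1 = (0 - (-4)·0.000 - (3)·0.000 - (3)·0.000) / (12) = 0.000
  x_2 = (-11 - (3)·0.000 - (2)·0.000 - (4)·0.000) / (13) = -0.846
  x_3 = (-8 - (4)·0.000 - (2)·0.000 - (-2)·0.000) / (12) = -0.667
  x_4 = (-6 - (-1)·0.000 - (2)·0.000 - (4)·0.000) / (10) = -0.600
Iteration 2:
  x_1 = (0 - (-4)·-0.846 - (3)·-0.667 - (3)·-0.600) / (12) = 0.035
  x_2 = (-11 - (3)·0.000 - (2)·-0.667 - (4)·-0.600) / (13) = -0.559
  x_3 = (-8 - (4)·0.000 - (2)·-0.846 - (-2)·-0.600) / (12) = -0.626
  x_4 = (-6 - (-1)·0.000 - (2)·-0.846 - (4)·-0.667) / (10) = -0.164

(0.035, -0.559, -0.626, -0.164)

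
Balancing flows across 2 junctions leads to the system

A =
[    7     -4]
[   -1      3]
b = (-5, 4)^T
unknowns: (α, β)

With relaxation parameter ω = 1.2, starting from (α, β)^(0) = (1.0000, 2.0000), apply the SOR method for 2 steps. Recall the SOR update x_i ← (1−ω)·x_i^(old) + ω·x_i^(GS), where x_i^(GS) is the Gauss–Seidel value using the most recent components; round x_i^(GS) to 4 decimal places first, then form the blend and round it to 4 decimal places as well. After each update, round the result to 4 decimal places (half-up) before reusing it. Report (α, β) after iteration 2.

Iteration 1:
  α: GS value = (-5 - (-4)·2.0000) / (7) = 0.4286;  α ← (1−ω)·1.0000 + ω·0.4286 = 0.3143
  β: GS value = (4 - (-1)·0.3143) / (3) = 1.4381;  β ← (1−ω)·2.0000 + ω·1.4381 = 1.3257
Iteration 2:
  α: GS value = (-5 - (-4)·1.3257) / (7) = 0.0433;  α ← (1−ω)·0.3143 + ω·0.0433 = -0.0109
  β: GS value = (4 - (-1)·-0.0109) / (3) = 1.3297;  β ← (1−ω)·1.3257 + ω·1.3297 = 1.3305

(-0.0109, 1.3305)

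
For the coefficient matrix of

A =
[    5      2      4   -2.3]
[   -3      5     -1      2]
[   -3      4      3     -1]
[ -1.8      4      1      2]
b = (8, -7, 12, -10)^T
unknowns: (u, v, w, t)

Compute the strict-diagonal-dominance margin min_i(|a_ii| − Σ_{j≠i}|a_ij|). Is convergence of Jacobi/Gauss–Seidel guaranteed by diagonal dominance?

row 1: |5| − (2+4+2.3) = -3.3
row 2: |5| − (3+1+2) = -1
row 3: |3| − (3+4+1) = -5
row 4: |2| − (1.8+4+1) = -4.8
minimum over rows = -5 → not strictly diagonally dominant

-5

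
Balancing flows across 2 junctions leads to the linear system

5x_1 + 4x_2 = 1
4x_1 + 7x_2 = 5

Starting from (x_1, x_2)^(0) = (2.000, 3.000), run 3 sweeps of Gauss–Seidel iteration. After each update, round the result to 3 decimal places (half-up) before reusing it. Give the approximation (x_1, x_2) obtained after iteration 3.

(-1.001, 1.286)

Iteration 1:
  x_1 = (1 - (4)·3.000) / (5) = -2.200
  x_2 = (5 - (4)·-2.200) / (7) = 1.971
Iteration 2:
  x_1 = (1 - (4)·1.971) / (5) = -1.377
  x_2 = (5 - (4)·-1.377) / (7) = 1.501
Iteration 3:
  x_1 = (1 - (4)·1.501) / (5) = -1.001
  x_2 = (5 - (4)·-1.001) / (7) = 1.286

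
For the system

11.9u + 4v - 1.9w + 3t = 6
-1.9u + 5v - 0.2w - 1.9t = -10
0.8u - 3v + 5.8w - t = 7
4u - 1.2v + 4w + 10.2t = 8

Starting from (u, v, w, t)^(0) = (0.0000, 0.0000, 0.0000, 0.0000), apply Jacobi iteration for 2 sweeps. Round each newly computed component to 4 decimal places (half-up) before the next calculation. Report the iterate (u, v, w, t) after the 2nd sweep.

(1.1714, -1.4621, 0.2381, -0.1220)

Iteration 1:
  u = (6 - (4)·0.0000 - (-1.9)·0.0000 - (3)·0.0000) / (11.9) = 0.5042
  v = (-10 - (-1.9)·0.0000 - (-0.2)·0.0000 - (-1.9)·0.0000) / (5) = -2.0000
  w = (7 - (0.8)·0.0000 - (-3)·0.0000 - (-1)·0.0000) / (5.8) = 1.2069
  t = (8 - (4)·0.0000 - (-1.2)·0.0000 - (4)·0.0000) / (10.2) = 0.7843
Iteration 2:
  u = (6 - (4)·-2.0000 - (-1.9)·1.2069 - (3)·0.7843) / (11.9) = 1.1714
  v = (-10 - (-1.9)·0.5042 - (-0.2)·1.2069 - (-1.9)·0.7843) / (5) = -1.4621
  w = (7 - (0.8)·0.5042 - (-3)·-2.0000 - (-1)·0.7843) / (5.8) = 0.2381
  t = (8 - (4)·0.5042 - (-1.2)·-2.0000 - (4)·1.2069) / (10.2) = -0.1220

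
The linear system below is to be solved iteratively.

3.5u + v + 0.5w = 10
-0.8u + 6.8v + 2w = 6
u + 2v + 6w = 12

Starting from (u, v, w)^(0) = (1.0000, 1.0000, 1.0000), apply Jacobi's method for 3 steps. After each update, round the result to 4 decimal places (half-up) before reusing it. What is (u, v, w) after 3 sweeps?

(2.4552, 0.7696, 1.3508)

Iteration 1:
  u = (10 - (1)·1.0000 - (0.5)·1.0000) / (3.5) = 2.4286
  v = (6 - (-0.8)·1.0000 - (2)·1.0000) / (6.8) = 0.7059
  w = (12 - (1)·1.0000 - (2)·1.0000) / (6) = 1.5000
Iteration 2:
  u = (10 - (1)·0.7059 - (0.5)·1.5000) / (3.5) = 2.4412
  v = (6 - (-0.8)·2.4286 - (2)·1.5000) / (6.8) = 0.7269
  w = (12 - (1)·2.4286 - (2)·0.7059) / (6) = 1.3599
Iteration 3:
  u = (10 - (1)·0.7269 - (0.5)·1.3599) / (3.5) = 2.4552
  v = (6 - (-0.8)·2.4412 - (2)·1.3599) / (6.8) = 0.7696
  w = (12 - (1)·2.4412 - (2)·0.7269) / (6) = 1.3508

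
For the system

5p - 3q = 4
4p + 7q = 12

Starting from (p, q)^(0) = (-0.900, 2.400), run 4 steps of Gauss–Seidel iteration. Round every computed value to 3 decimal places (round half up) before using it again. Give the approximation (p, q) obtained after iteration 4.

Iteration 1:
  p = (4 - (-3)·2.400) / (5) = 2.240
  q = (12 - (4)·2.240) / (7) = 0.434
Iteration 2:
  p = (4 - (-3)·0.434) / (5) = 1.060
  q = (12 - (4)·1.060) / (7) = 1.109
Iteration 3:
  p = (4 - (-3)·1.109) / (5) = 1.465
  q = (12 - (4)·1.465) / (7) = 0.877
Iteration 4:
  p = (4 - (-3)·0.877) / (5) = 1.326
  q = (12 - (4)·1.326) / (7) = 0.957

(1.326, 0.957)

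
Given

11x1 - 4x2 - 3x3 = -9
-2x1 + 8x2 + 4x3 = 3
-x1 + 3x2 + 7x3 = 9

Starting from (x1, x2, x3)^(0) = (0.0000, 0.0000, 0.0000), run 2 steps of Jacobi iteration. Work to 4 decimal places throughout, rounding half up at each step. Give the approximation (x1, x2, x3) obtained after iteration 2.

Iteration 1:
  x1 = (-9 - (-4)·0.0000 - (-3)·0.0000) / (11) = -0.8182
  x2 = (3 - (-2)·0.0000 - (4)·0.0000) / (8) = 0.3750
  x3 = (9 - (-1)·0.0000 - (3)·0.0000) / (7) = 1.2857
Iteration 2:
  x1 = (-9 - (-4)·0.3750 - (-3)·1.2857) / (11) = -0.3312
  x2 = (3 - (-2)·-0.8182 - (4)·1.2857) / (8) = -0.4724
  x3 = (9 - (-1)·-0.8182 - (3)·0.3750) / (7) = 1.0081

(-0.3312, -0.4724, 1.0081)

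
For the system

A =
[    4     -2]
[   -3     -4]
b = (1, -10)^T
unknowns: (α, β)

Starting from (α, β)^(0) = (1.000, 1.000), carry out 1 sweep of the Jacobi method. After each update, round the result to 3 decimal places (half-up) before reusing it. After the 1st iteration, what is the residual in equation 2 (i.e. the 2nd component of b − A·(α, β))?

Iteration 1:
  α = (1 - (-2)·1.000) / (4) = 0.750
  β = (-10 - (-3)·1.000) / (-4) = 1.750
Residual b − A·x = (1.500, -0.750)

-0.750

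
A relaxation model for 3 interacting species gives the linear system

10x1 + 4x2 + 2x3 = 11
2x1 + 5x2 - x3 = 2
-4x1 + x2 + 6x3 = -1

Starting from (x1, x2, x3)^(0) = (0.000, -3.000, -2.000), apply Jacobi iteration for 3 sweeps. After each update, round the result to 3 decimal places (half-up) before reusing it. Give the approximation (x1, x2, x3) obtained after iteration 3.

(1.019, 0.313, 0.624)

Iteration 1:
  x1 = (11 - (4)·-3.000 - (2)·-2.000) / (10) = 2.700
  x2 = (2 - (2)·0.000 - (-1)·-2.000) / (5) = 0.000
  x3 = (-1 - (-4)·0.000 - (1)·-3.000) / (6) = 0.333
Iteration 2:
  x1 = (11 - (4)·0.000 - (2)·0.333) / (10) = 1.033
  x2 = (2 - (2)·2.700 - (-1)·0.333) / (5) = -0.613
  x3 = (-1 - (-4)·2.700 - (1)·0.000) / (6) = 1.633
Iteration 3:
  x1 = (11 - (4)·-0.613 - (2)·1.633) / (10) = 1.019
  x2 = (2 - (2)·1.033 - (-1)·1.633) / (5) = 0.313
  x3 = (-1 - (-4)·1.033 - (1)·-0.613) / (6) = 0.624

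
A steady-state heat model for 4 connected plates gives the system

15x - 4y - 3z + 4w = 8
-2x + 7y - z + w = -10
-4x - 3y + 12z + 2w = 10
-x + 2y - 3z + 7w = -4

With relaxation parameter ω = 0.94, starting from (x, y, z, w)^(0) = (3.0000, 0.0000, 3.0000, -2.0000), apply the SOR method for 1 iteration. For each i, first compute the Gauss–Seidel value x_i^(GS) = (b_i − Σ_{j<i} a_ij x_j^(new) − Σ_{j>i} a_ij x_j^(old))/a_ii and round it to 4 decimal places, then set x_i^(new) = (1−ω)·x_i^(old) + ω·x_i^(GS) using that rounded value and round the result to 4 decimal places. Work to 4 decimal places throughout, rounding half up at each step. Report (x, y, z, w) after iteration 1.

(1.7467, -0.2023, 1.7764, 0.3474)

Iteration 1:
  x: GS value = (8 - (-4)·0.0000 - (-3)·3.0000 - (4)·-2.0000) / (15) = 1.6667;  x ← (1−ω)·3.0000 + ω·1.6667 = 1.7467
  y: GS value = (-10 - (-2)·1.7467 - (-1)·3.0000 - (1)·-2.0000) / (7) = -0.2152;  y ← (1−ω)·0.0000 + ω·-0.2152 = -0.2023
  z: GS value = (10 - (-4)·1.7467 - (-3)·-0.2023 - (2)·-2.0000) / (12) = 1.6983;  z ← (1−ω)·3.0000 + ω·1.6983 = 1.7764
  w: GS value = (-4 - (-1)·1.7467 - (2)·-0.2023 - (-3)·1.7764) / (7) = 0.4972;  w ← (1−ω)·-2.0000 + ω·0.4972 = 0.3474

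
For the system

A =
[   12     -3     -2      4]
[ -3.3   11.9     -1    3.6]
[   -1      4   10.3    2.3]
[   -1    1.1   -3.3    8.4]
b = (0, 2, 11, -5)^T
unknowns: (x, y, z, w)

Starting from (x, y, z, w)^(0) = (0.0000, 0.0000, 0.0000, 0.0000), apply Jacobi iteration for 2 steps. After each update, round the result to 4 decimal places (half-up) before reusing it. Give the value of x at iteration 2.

0.4184

Iteration 1:
  x = (0 - (-3)·0.0000 - (-2)·0.0000 - (4)·0.0000) / (12) = 0.0000
  y = (2 - (-3.3)·0.0000 - (-1)·0.0000 - (3.6)·0.0000) / (11.9) = 0.1681
  z = (11 - (-1)·0.0000 - (4)·0.0000 - (2.3)·0.0000) / (10.3) = 1.0680
  w = (-5 - (-1)·0.0000 - (1.1)·0.0000 - (-3.3)·0.0000) / (8.4) = -0.5952
Iteration 2:
  x = (0 - (-3)·0.1681 - (-2)·1.0680 - (4)·-0.5952) / (12) = 0.4184
  y = (2 - (-3.3)·0.0000 - (-1)·1.0680 - (3.6)·-0.5952) / (11.9) = 0.4379
  z = (11 - (-1)·0.0000 - (4)·0.1681 - (2.3)·-0.5952) / (10.3) = 1.1356
  w = (-5 - (-1)·0.0000 - (1.1)·0.1681 - (-3.3)·1.0680) / (8.4) = -0.1977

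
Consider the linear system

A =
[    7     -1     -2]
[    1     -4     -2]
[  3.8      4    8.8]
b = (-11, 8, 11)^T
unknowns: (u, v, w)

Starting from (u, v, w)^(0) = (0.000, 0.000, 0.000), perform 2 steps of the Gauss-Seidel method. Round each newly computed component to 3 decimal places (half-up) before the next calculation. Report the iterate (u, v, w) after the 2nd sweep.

(-1.052, -3.771, 3.418)

Iteration 1:
  u = (-11 - (-1)·0.000 - (-2)·0.000) / (7) = -1.571
  v = (8 - (1)·-1.571 - (-2)·0.000) / (-4) = -2.393
  w = (11 - (3.8)·-1.571 - (4)·-2.393) / (8.8) = 3.016
Iteration 2:
  u = (-11 - (-1)·-2.393 - (-2)·3.016) / (7) = -1.052
  v = (8 - (1)·-1.052 - (-2)·3.016) / (-4) = -3.771
  w = (11 - (3.8)·-1.052 - (4)·-3.771) / (8.8) = 3.418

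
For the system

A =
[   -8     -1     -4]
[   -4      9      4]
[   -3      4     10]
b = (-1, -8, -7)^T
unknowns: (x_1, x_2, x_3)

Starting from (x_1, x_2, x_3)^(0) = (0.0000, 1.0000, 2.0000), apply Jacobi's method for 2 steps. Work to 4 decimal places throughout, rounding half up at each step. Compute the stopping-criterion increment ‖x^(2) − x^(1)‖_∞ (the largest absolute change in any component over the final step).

1.8972

Iteration 1:
  x_1 = (-1 - (-1)·1.0000 - (-4)·2.0000) / (-8) = -1.0000
  x_2 = (-8 - (-4)·0.0000 - (4)·2.0000) / (9) = -1.7778
  x_3 = (-7 - (-3)·0.0000 - (4)·1.0000) / (10) = -1.1000
Iteration 2:
  x_1 = (-1 - (-1)·-1.7778 - (-4)·-1.1000) / (-8) = 0.8972
  x_2 = (-8 - (-4)·-1.0000 - (4)·-1.1000) / (9) = -0.8444
  x_3 = (-7 - (-3)·-1.0000 - (4)·-1.7778) / (10) = -0.2889
Change: (1.8972, 0.9334, 0.8111) → max |·| = 1.8972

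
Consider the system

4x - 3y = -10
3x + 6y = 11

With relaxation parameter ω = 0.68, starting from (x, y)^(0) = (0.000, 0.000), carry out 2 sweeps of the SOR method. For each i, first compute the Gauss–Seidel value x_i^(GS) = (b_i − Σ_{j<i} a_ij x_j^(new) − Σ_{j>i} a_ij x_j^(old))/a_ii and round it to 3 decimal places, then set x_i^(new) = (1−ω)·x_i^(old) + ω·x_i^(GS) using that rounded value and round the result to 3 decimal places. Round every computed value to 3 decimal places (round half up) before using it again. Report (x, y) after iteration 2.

Iteration 1:
  x: GS value = (-10 - (-3)·0.000) / (4) = -2.500;  x ← (1−ω)·0.000 + ω·-2.500 = -1.700
  y: GS value = (11 - (3)·-1.700) / (6) = 2.683;  y ← (1−ω)·0.000 + ω·2.683 = 1.824
Iteration 2:
  x: GS value = (-10 - (-3)·1.824) / (4) = -1.132;  x ← (1−ω)·-1.700 + ω·-1.132 = -1.314
  y: GS value = (11 - (3)·-1.314) / (6) = 2.490;  y ← (1−ω)·1.824 + ω·2.490 = 2.277

(-1.314, 2.277)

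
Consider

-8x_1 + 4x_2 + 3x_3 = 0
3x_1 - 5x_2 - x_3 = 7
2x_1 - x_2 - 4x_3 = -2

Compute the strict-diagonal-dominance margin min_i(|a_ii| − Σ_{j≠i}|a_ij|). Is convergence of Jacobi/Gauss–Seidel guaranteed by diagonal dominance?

1

row 1: |-8| − (4+3) = 1
row 2: |-5| − (3+1) = 1
row 3: |-4| − (2+1) = 1
minimum over rows = 1 → strictly diagonally dominant (convergence guaranteed)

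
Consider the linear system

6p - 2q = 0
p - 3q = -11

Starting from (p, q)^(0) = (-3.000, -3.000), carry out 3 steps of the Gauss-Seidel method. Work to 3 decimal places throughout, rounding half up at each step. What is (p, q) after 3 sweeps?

(1.346, 4.115)

Iteration 1:
  p = (0 - (-2)·-3.000) / (6) = -1.000
  q = (-11 - (1)·-1.000) / (-3) = 3.333
Iteration 2:
  p = (0 - (-2)·3.333) / (6) = 1.111
  q = (-11 - (1)·1.111) / (-3) = 4.037
Iteration 3:
  p = (0 - (-2)·4.037) / (6) = 1.346
  q = (-11 - (1)·1.346) / (-3) = 4.115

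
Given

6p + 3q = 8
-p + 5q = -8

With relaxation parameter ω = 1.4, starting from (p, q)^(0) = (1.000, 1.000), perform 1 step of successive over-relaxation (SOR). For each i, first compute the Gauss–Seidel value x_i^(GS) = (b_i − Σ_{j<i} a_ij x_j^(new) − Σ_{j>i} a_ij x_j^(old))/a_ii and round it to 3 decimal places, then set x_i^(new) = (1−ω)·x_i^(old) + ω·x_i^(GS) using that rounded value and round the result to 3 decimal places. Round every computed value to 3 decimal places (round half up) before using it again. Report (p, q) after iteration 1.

(0.766, -2.426)

Iteration 1:
  p: GS value = (8 - (3)·1.000) / (6) = 0.833;  p ← (1−ω)·1.000 + ω·0.833 = 0.766
  q: GS value = (-8 - (-1)·0.766) / (5) = -1.447;  q ← (1−ω)·1.000 + ω·-1.447 = -2.426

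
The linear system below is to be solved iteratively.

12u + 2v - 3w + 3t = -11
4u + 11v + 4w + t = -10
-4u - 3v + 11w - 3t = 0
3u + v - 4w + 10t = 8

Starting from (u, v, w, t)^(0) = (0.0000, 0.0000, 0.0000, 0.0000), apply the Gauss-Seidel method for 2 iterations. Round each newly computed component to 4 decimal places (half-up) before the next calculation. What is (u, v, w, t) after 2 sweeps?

(-1.1774, -0.3877, -0.2785, 1.0806)

Iteration 1:
  u = (-11 - (2)·0.0000 - (-3)·0.0000 - (3)·0.0000) / (12) = -0.9167
  v = (-10 - (4)·-0.9167 - (4)·0.0000 - (1)·0.0000) / (11) = -0.5757
  w = (0 - (-4)·-0.9167 - (-3)·-0.5757 - (-3)·0.0000) / (11) = -0.4904
  t = (8 - (3)·-0.9167 - (1)·-0.5757 - (-4)·-0.4904) / (10) = 0.9364
Iteration 2:
  u = (-11 - (2)·-0.5757 - (-3)·-0.4904 - (3)·0.9364) / (12) = -1.1774
  v = (-10 - (4)·-1.1774 - (4)·-0.4904 - (1)·0.9364) / (11) = -0.3877
  w = (0 - (-4)·-1.1774 - (-3)·-0.3877 - (-3)·0.9364) / (11) = -0.2785
  t = (8 - (3)·-1.1774 - (1)·-0.3877 - (-4)·-0.2785) / (10) = 1.0806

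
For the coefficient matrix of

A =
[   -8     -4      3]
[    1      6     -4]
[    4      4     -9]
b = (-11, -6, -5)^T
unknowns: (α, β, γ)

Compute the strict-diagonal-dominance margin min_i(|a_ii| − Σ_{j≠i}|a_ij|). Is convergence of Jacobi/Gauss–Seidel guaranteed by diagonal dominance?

1

row 1: |-8| − (4+3) = 1
row 2: |6| − (1+4) = 1
row 3: |-9| − (4+4) = 1
minimum over rows = 1 → strictly diagonally dominant (convergence guaranteed)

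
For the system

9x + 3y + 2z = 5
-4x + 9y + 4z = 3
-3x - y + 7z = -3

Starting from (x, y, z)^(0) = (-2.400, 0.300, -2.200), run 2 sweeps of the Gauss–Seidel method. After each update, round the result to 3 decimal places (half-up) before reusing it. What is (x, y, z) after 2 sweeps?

Iteration 1:
  x = (5 - (3)·0.300 - (2)·-2.200) / (9) = 0.944
  y = (3 - (-4)·0.944 - (4)·-2.200) / (9) = 1.731
  z = (-3 - (-3)·0.944 - (-1)·1.731) / (7) = 0.223
Iteration 2:
  x = (5 - (3)·1.731 - (2)·0.223) / (9) = -0.071
  y = (3 - (-4)·-0.071 - (4)·0.223) / (9) = 0.203
  z = (-3 - (-3)·-0.071 - (-1)·0.203) / (7) = -0.430

(-0.071, 0.203, -0.430)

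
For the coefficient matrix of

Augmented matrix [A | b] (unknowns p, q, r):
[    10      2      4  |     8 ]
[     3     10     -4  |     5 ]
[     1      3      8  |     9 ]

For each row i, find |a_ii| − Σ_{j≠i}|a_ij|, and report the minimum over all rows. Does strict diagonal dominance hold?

3

row 1: |10| − (2+4) = 4
row 2: |10| − (3+4) = 3
row 3: |8| − (1+3) = 4
minimum over rows = 3 → strictly diagonally dominant (convergence guaranteed)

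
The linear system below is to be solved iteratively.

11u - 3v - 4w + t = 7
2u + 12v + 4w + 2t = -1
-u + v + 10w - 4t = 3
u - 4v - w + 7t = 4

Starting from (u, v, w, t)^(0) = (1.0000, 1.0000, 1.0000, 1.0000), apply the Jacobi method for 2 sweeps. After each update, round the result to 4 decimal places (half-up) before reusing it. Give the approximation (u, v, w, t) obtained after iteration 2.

Iteration 1:
  u = (7 - (-3)·1.0000 - (-4)·1.0000 - (1)·1.0000) / (11) = 1.1818
  v = (-1 - (2)·1.0000 - (4)·1.0000 - (2)·1.0000) / (12) = -0.7500
  w = (3 - (-1)·1.0000 - (1)·1.0000 - (-4)·1.0000) / (10) = 0.7000
  t = (4 - (1)·1.0000 - (-4)·1.0000 - (-1)·1.0000) / (7) = 1.1429
Iteration 2:
  u = (7 - (-3)·-0.7500 - (-4)·0.7000 - (1)·1.1429) / (11) = 0.5825
  v = (-1 - (2)·1.1818 - (4)·0.7000 - (2)·1.1429) / (12) = -0.7041
  w = (3 - (-1)·1.1818 - (1)·-0.7500 - (-4)·1.1429) / (10) = 0.9503
  t = (4 - (1)·1.1818 - (-4)·-0.7500 - (-1)·0.7000) / (7) = 0.0740

(0.5825, -0.7041, 0.9503, 0.0740)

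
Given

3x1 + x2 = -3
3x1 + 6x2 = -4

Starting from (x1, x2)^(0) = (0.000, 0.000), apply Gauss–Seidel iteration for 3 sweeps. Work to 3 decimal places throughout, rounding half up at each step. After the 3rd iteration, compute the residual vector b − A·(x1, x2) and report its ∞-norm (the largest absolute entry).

Iteration 1:
  x1 = (-3 - (1)·0.000) / (3) = -1.000
  x2 = (-4 - (3)·-1.000) / (6) = -0.167
Iteration 2:
  x1 = (-3 - (1)·-0.167) / (3) = -0.944
  x2 = (-4 - (3)·-0.944) / (6) = -0.195
Iteration 3:
  x1 = (-3 - (1)·-0.195) / (3) = -0.935
  x2 = (-4 - (3)·-0.935) / (6) = -0.199
Residual b − A·x = (0.004, -0.001); ∞-norm = 0.004

0.004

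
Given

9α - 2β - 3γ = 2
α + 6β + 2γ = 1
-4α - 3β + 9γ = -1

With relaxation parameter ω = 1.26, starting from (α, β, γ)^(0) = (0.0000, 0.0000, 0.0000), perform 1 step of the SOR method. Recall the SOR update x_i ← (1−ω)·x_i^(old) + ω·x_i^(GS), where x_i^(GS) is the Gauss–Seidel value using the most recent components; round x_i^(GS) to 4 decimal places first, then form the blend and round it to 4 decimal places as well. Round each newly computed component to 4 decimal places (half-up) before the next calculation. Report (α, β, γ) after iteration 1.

Iteration 1:
  α: GS value = (2 - (-2)·0.0000 - (-3)·0.0000) / (9) = 0.2222;  α ← (1−ω)·0.0000 + ω·0.2222 = 0.2800
  β: GS value = (1 - (1)·0.2800 - (2)·0.0000) / (6) = 0.1200;  β ← (1−ω)·0.0000 + ω·0.1200 = 0.1512
  γ: GS value = (-1 - (-4)·0.2800 - (-3)·0.1512) / (9) = 0.0637;  γ ← (1−ω)·0.0000 + ω·0.0637 = 0.0803

(0.2800, 0.1512, 0.0803)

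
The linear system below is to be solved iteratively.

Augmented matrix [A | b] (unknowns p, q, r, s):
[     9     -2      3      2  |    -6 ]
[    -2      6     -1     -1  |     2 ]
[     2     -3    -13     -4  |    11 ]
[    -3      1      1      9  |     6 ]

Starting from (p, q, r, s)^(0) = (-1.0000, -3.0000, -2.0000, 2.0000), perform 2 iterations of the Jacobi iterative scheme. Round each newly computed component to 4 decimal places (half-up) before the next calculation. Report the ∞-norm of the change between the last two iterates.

0.5546

Iteration 1:
  p = (-6 - (-2)·-3.0000 - (3)·-2.0000 - (2)·2.0000) / (9) = -1.1111
  q = (2 - (-2)·-1.0000 - (-1)·-2.0000 - (-1)·2.0000) / (6) = 0.0000
  r = (11 - (2)·-1.0000 - (-3)·-3.0000 - (-4)·2.0000) / (-13) = -0.9231
  s = (6 - (-3)·-1.0000 - (1)·-3.0000 - (1)·-2.0000) / (9) = 0.8889
Iteration 2:
  p = (-6 - (-2)·0.0000 - (3)·-0.9231 - (2)·0.8889) / (9) = -0.5565
  q = (2 - (-2)·-1.1111 - (-1)·-0.9231 - (-1)·0.8889) / (6) = -0.0427
  r = (11 - (2)·-1.1111 - (-3)·0.0000 - (-4)·0.8889) / (-13) = -1.2906
  s = (6 - (-3)·-1.1111 - (1)·0.0000 - (1)·-0.9231) / (9) = 0.3989
Change: (0.5546, -0.0427, -0.3675, -0.4900) → max |·| = 0.5546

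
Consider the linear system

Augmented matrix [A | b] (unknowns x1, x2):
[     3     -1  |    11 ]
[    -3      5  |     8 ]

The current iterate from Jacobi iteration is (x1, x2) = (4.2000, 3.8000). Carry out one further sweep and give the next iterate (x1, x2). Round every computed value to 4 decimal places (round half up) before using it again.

(4.9333, 4.1200)

One sweep:
  x1 = (11 - (-1)·3.8000) / (3) = 4.9333
  x2 = (8 - (-3)·4.2000) / (5) = 4.1200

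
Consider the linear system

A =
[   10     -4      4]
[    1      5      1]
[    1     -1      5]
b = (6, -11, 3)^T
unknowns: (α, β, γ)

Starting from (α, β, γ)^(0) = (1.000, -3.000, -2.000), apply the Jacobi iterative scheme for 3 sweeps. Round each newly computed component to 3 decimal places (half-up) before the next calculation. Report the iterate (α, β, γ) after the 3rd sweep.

(-0.344, -2.208, 0.184)

Iteration 1:
  α = (6 - (-4)·-3.000 - (4)·-2.000) / (10) = 0.200
  β = (-11 - (1)·1.000 - (1)·-2.000) / (5) = -2.000
  γ = (3 - (1)·1.000 - (-1)·-3.000) / (5) = -0.200
Iteration 2:
  α = (6 - (-4)·-2.000 - (4)·-0.200) / (10) = -0.120
  β = (-11 - (1)·0.200 - (1)·-0.200) / (5) = -2.200
  γ = (3 - (1)·0.200 - (-1)·-2.000) / (5) = 0.160
Iteration 3:
  α = (6 - (-4)·-2.200 - (4)·0.160) / (10) = -0.344
  β = (-11 - (1)·-0.120 - (1)·0.160) / (5) = -2.208
  γ = (3 - (1)·-0.120 - (-1)·-2.200) / (5) = 0.184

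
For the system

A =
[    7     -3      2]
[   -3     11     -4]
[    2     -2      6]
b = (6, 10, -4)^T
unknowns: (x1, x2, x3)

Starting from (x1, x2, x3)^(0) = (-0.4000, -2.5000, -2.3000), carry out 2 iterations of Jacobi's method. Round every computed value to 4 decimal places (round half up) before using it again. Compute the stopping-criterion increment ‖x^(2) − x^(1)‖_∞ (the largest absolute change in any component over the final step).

0.7891

Iteration 1:
  x1 = (6 - (-3)·-2.5000 - (2)·-2.3000) / (7) = 0.4429
  x2 = (10 - (-3)·-0.4000 - (-4)·-2.3000) / (11) = -0.0364
  x3 = (-4 - (2)·-0.4000 - (-2)·-2.5000) / (6) = -1.3667
Iteration 2:
  x1 = (6 - (-3)·-0.0364 - (2)·-1.3667) / (7) = 1.2320
  x2 = (10 - (-3)·0.4429 - (-4)·-1.3667) / (11) = 0.5329
  x3 = (-4 - (2)·0.4429 - (-2)·-0.0364) / (6) = -0.8264
Change: (0.7891, 0.5693, 0.5403) → max |·| = 0.7891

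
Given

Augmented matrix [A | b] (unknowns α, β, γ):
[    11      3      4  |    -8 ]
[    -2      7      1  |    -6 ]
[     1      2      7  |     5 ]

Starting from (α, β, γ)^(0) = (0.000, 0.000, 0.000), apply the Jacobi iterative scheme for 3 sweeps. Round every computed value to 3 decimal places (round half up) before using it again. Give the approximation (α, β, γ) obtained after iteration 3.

(-0.796, -1.224, 1.155)

Iteration 1:
  α = (-8 - (3)·0.000 - (4)·0.000) / (11) = -0.727
  β = (-6 - (-2)·0.000 - (1)·0.000) / (7) = -0.857
  γ = (5 - (1)·0.000 - (2)·0.000) / (7) = 0.714
Iteration 2:
  α = (-8 - (3)·-0.857 - (4)·0.714) / (11) = -0.753
  β = (-6 - (-2)·-0.727 - (1)·0.714) / (7) = -1.167
  γ = (5 - (1)·-0.727 - (2)·-0.857) / (7) = 1.063
Iteration 3:
  α = (-8 - (3)·-1.167 - (4)·1.063) / (11) = -0.796
  β = (-6 - (-2)·-0.753 - (1)·1.063) / (7) = -1.224
  γ = (5 - (1)·-0.753 - (2)·-1.167) / (7) = 1.155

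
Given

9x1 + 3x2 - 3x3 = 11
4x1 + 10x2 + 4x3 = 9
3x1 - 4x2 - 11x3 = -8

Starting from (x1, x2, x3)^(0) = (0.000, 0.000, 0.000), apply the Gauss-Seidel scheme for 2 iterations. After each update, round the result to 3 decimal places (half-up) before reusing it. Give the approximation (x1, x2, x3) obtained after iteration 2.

Iteration 1:
  x1 = (11 - (3)·0.000 - (-3)·0.000) / (9) = 1.222
  x2 = (9 - (4)·1.222 - (4)·0.000) / (10) = 0.411
  x3 = (-8 - (3)·1.222 - (-4)·0.411) / (-11) = 0.911
Iteration 2:
  x1 = (11 - (3)·0.411 - (-3)·0.911) / (9) = 1.389
  x2 = (9 - (4)·1.389 - (4)·0.911) / (10) = -0.020
  x3 = (-8 - (3)·1.389 - (-4)·-0.020) / (-11) = 1.113

(1.389, -0.020, 1.113)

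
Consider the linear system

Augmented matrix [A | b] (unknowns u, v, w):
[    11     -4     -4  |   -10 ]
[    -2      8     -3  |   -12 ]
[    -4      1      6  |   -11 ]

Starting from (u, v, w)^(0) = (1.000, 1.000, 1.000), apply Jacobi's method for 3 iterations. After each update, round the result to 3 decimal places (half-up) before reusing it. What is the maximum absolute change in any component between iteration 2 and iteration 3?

0.825

Iteration 1:
  u = (-10 - (-4)·1.000 - (-4)·1.000) / (11) = -0.182
  v = (-12 - (-2)·1.000 - (-3)·1.000) / (8) = -0.875
  w = (-11 - (-4)·1.000 - (1)·1.000) / (6) = -1.333
Iteration 2:
  u = (-10 - (-4)·-0.875 - (-4)·-1.333) / (11) = -1.712
  v = (-12 - (-2)·-0.182 - (-3)·-1.333) / (8) = -2.045
  w = (-11 - (-4)·-0.182 - (1)·-0.875) / (6) = -1.809
Iteration 3:
  u = (-10 - (-4)·-2.045 - (-4)·-1.809) / (11) = -2.311
  v = (-12 - (-2)·-1.712 - (-3)·-1.809) / (8) = -2.606
  w = (-11 - (-4)·-1.712 - (1)·-2.045) / (6) = -2.634
Change: (-0.599, -0.561, -0.825) → max |·| = 0.825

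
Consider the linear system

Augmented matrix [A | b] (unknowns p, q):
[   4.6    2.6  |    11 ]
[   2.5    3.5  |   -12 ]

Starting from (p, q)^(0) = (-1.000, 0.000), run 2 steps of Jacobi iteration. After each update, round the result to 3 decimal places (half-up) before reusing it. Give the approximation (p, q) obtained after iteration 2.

Iteration 1:
  p = (11 - (2.6)·0.000) / (4.6) = 2.391
  q = (-12 - (2.5)·-1.000) / (3.5) = -2.714
Iteration 2:
  p = (11 - (2.6)·-2.714) / (4.6) = 3.925
  q = (-12 - (2.5)·2.391) / (3.5) = -5.136

(3.925, -5.136)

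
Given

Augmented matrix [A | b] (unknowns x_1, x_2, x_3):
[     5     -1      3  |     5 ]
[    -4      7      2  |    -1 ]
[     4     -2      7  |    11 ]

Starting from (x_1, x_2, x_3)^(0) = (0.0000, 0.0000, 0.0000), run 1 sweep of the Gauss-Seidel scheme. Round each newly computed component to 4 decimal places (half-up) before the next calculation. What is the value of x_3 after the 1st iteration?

1.1225

Iteration 1:
  x_1 = (5 - (-1)·0.0000 - (3)·0.0000) / (5) = 1.0000
  x_2 = (-1 - (-4)·1.0000 - (2)·0.0000) / (7) = 0.4286
  x_3 = (11 - (4)·1.0000 - (-2)·0.4286) / (7) = 1.1225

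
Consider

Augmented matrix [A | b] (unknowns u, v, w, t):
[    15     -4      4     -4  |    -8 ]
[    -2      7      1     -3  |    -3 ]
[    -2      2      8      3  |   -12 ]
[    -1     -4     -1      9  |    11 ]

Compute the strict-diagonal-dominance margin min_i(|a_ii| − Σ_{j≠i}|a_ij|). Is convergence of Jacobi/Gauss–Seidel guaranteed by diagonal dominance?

row 1: |15| − (4+4+4) = 3
row 2: |7| − (2+1+3) = 1
row 3: |8| − (2+2+3) = 1
row 4: |9| − (1+4+1) = 3
minimum over rows = 1 → strictly diagonally dominant (convergence guaranteed)

1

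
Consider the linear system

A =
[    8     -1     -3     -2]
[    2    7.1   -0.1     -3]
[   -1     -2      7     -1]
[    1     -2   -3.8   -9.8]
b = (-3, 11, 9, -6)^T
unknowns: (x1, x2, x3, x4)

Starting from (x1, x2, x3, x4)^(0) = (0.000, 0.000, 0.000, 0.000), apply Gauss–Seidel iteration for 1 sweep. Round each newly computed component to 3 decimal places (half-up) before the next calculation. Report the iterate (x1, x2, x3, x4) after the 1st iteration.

(-0.375, 1.655, 1.705, -0.425)

Iteration 1:
  x1 = (-3 - (-1)·0.000 - (-3)·0.000 - (-2)·0.000) / (8) = -0.375
  x2 = (11 - (2)·-0.375 - (-0.1)·0.000 - (-3)·0.000) / (7.1) = 1.655
  x3 = (9 - (-1)·-0.375 - (-2)·1.655 - (-1)·0.000) / (7) = 1.705
  x4 = (-6 - (1)·-0.375 - (-2)·1.655 - (-3.8)·1.705) / (-9.8) = -0.425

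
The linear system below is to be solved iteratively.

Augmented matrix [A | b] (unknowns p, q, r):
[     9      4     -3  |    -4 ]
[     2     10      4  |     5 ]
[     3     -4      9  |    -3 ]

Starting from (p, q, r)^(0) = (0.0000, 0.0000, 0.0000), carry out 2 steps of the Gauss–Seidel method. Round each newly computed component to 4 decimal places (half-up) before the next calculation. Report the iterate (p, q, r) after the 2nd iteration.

(-0.6807, 0.6055, 0.1627)

Iteration 1:
  p = (-4 - (4)·0.0000 - (-3)·0.0000) / (9) = -0.4444
  q = (5 - (2)·-0.4444 - (4)·0.0000) / (10) = 0.5889
  r = (-3 - (3)·-0.4444 - (-4)·0.5889) / (9) = 0.0765
Iteration 2:
  p = (-4 - (4)·0.5889 - (-3)·0.0765) / (9) = -0.6807
  q = (5 - (2)·-0.6807 - (4)·0.0765) / (10) = 0.6055
  r = (-3 - (3)·-0.6807 - (-4)·0.6055) / (9) = 0.1627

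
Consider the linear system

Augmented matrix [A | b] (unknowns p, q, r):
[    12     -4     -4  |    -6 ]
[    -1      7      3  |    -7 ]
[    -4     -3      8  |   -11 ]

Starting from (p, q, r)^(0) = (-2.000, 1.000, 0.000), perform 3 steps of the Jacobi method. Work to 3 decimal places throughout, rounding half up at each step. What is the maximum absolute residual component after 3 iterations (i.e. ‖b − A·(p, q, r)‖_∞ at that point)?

Iteration 1:
  p = (-6 - (-4)·1.000 - (-4)·0.000) / (12) = -0.167
  q = (-7 - (-1)·-2.000 - (3)·0.000) / (7) = -1.286
  r = (-11 - (-4)·-2.000 - (-3)·1.000) / (8) = -2.000
Iteration 2:
  p = (-6 - (-4)·-1.286 - (-4)·-2.000) / (12) = -1.595
  q = (-7 - (-1)·-0.167 - (3)·-2.000) / (7) = -0.167
  r = (-11 - (-4)·-0.167 - (-3)·-1.286) / (8) = -1.941
Iteration 3:
  p = (-6 - (-4)·-0.167 - (-4)·-1.941) / (12) = -1.203
  q = (-7 - (-1)·-1.595 - (3)·-1.941) / (7) = -0.396
  r = (-11 - (-4)·-1.595 - (-3)·-0.167) / (8) = -2.235
Residual b − A·x = (-2.088, 1.274, 0.880); ∞-norm = 2.088

2.088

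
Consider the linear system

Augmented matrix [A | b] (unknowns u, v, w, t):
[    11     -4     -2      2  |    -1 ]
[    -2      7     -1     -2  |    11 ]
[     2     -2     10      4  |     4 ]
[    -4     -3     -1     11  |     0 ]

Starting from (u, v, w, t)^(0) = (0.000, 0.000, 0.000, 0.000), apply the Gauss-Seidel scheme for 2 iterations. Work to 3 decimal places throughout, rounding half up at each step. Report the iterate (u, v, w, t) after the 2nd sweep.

(0.521, 1.954, 0.505, 0.768)

Iteration 1:
  u = (-1 - (-4)·0.000 - (-2)·0.000 - (2)·0.000) / (11) = -0.091
  v = (11 - (-2)·-0.091 - (-1)·0.000 - (-2)·0.000) / (7) = 1.545
  w = (4 - (2)·-0.091 - (-2)·1.545 - (4)·0.000) / (10) = 0.727
  t = (0 - (-4)·-0.091 - (-3)·1.545 - (-1)·0.727) / (11) = 0.454
Iteration 2:
  u = (-1 - (-4)·1.545 - (-2)·0.727 - (2)·0.454) / (11) = 0.521
  v = (11 - (-2)·0.521 - (-1)·0.727 - (-2)·0.454) / (7) = 1.954
  w = (4 - (2)·0.521 - (-2)·1.954 - (4)·0.454) / (10) = 0.505
  t = (0 - (-4)·0.521 - (-3)·1.954 - (-1)·0.505) / (11) = 0.768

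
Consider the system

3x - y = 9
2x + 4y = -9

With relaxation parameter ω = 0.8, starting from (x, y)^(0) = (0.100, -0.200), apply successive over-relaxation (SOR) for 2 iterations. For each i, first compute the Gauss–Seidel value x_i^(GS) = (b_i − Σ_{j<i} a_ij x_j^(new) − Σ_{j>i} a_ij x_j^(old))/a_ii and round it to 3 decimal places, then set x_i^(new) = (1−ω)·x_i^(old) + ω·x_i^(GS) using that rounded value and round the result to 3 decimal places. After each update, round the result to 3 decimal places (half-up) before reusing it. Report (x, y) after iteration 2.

(2.130, -3.209)

Iteration 1:
  x: GS value = (9 - (-1)·-0.200) / (3) = 2.933;  x ← (1−ω)·0.100 + ω·2.933 = 2.366
  y: GS value = (-9 - (2)·2.366) / (4) = -3.433;  y ← (1−ω)·-0.200 + ω·-3.433 = -2.786
Iteration 2:
  x: GS value = (9 - (-1)·-2.786) / (3) = 2.071;  x ← (1−ω)·2.366 + ω·2.071 = 2.130
  y: GS value = (-9 - (2)·2.130) / (4) = -3.315;  y ← (1−ω)·-2.786 + ω·-3.315 = -3.209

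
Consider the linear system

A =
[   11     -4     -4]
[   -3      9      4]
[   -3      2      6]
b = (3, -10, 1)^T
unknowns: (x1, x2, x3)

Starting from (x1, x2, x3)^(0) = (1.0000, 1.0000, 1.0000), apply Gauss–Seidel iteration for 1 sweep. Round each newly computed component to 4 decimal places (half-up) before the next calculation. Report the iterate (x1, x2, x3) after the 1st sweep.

(1.0000, -1.2222, 1.0741)

Iteration 1:
  x1 = (3 - (-4)·1.0000 - (-4)·1.0000) / (11) = 1.0000
  x2 = (-10 - (-3)·1.0000 - (4)·1.0000) / (9) = -1.2222
  x3 = (1 - (-3)·1.0000 - (2)·-1.2222) / (6) = 1.0741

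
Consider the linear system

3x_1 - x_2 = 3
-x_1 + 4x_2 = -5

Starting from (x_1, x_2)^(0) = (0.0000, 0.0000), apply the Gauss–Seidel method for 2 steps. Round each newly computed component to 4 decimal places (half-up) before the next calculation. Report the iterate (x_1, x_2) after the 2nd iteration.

Iteration 1:
  x_1 = (3 - (-1)·0.0000) / (3) = 1.0000
  x_2 = (-5 - (-1)·1.0000) / (4) = -1.0000
Iteration 2:
  x_1 = (3 - (-1)·-1.0000) / (3) = 0.6667
  x_2 = (-5 - (-1)·0.6667) / (4) = -1.0833

(0.6667, -1.0833)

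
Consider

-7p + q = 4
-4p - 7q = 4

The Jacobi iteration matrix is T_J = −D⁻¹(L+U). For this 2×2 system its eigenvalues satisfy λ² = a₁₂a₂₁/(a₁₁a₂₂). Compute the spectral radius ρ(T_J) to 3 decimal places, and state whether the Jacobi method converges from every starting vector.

a₁₂a₂₁/(a₁₁a₂₂) = (1)·(-4) / ((-7)·(-7)) = -0.081633
ρ = √|-0.081633| = √0.081633 = 0.286
ρ < 1, so Jacobi converges

0.286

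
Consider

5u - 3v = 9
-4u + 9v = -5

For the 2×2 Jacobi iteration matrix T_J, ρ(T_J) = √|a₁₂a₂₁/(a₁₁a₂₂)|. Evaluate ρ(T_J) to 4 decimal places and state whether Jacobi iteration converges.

a₁₂a₂₁/(a₁₁a₂₂) = (-3)·(-4) / ((5)·(9)) = 0.266667
ρ = √|0.266667| = √0.266667 = 0.5164
ρ < 1, so Jacobi converges

0.5164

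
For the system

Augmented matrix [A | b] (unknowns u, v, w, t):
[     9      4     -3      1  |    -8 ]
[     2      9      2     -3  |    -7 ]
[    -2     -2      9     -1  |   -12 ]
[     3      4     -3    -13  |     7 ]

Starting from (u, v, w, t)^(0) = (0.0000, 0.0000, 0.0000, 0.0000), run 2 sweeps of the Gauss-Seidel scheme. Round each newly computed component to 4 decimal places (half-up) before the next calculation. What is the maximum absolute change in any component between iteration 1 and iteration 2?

0.2414

Iteration 1:
  u = (-8 - (4)·0.0000 - (-3)·0.0000 - (1)·0.0000) / (9) = -0.8889
  v = (-7 - (2)·-0.8889 - (2)·0.0000 - (-3)·0.0000) / (9) = -0.5802
  w = (-12 - (-2)·-0.8889 - (-2)·-0.5802 - (-1)·0.0000) / (9) = -1.6598
  t = (7 - (3)·-0.8889 - (4)·-0.5802 - (-3)·-1.6598) / (-13) = -0.5391
Iteration 2:
  u = (-8 - (4)·-0.5802 - (-3)·-1.6598 - (1)·-0.5391) / (9) = -1.1244
  v = (-7 - (2)·-1.1244 - (2)·-1.6598 - (-3)·-0.5391) / (9) = -0.3388
  w = (-12 - (-2)·-1.1244 - (-2)·-0.3388 - (-1)·-0.5391) / (9) = -1.7184
  t = (7 - (3)·-1.1244 - (4)·-0.3388 - (-3)·-1.7184) / (-13) = -0.5056
Change: (-0.2355, 0.2414, -0.0586, 0.0335) → max |·| = 0.2414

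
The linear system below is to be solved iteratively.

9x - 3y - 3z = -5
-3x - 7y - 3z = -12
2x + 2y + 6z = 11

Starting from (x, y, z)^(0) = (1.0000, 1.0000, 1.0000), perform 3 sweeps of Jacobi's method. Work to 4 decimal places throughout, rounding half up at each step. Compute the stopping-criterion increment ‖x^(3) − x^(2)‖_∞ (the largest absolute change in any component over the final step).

Iteration 1:
  x = (-5 - (-3)·1.0000 - (-3)·1.0000) / (9) = 0.1111
  y = (-12 - (-3)·1.0000 - (-3)·1.0000) / (-7) = 0.8571
  z = (11 - (2)·1.0000 - (2)·1.0000) / (6) = 1.1667
Iteration 2:
  x = (-5 - (-3)·0.8571 - (-3)·1.1667) / (9) = 0.1190
  y = (-12 - (-3)·0.1111 - (-3)·1.1667) / (-7) = 1.1667
  z = (11 - (2)·0.1111 - (2)·0.8571) / (6) = 1.5106
Iteration 3:
  x = (-5 - (-3)·1.1667 - (-3)·1.5106) / (9) = 0.3369
  y = (-12 - (-3)·0.1190 - (-3)·1.5106) / (-7) = 1.0159
  z = (11 - (2)·0.1190 - (2)·1.1667) / (6) = 1.4048
Change: (0.2179, -0.1508, -0.1058) → max |·| = 0.2179

0.2179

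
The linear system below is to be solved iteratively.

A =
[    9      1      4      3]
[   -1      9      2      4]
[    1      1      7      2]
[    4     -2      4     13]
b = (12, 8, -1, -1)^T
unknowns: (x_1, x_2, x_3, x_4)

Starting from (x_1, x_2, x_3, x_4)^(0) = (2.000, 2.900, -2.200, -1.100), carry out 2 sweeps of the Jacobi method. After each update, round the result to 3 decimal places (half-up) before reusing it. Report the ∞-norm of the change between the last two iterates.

Iteration 1:
  x_1 = (12 - (1)·2.900 - (4)·-2.200 - (3)·-1.100) / (9) = 2.356
  x_2 = (8 - (-1)·2.000 - (2)·-2.200 - (4)·-1.100) / (9) = 2.089
  x_3 = (-1 - (1)·2.000 - (1)·2.900 - (2)·-1.100) / (7) = -0.529
  x_4 = (-1 - (4)·2.000 - (-2)·2.900 - (4)·-2.200) / (13) = 0.431
Iteration 2:
  x_1 = (12 - (1)·2.089 - (4)·-0.529 - (3)·0.431) / (9) = 1.193
  x_2 = (8 - (-1)·2.356 - (2)·-0.529 - (4)·0.431) / (9) = 1.077
  x_3 = (-1 - (1)·2.356 - (1)·2.089 - (2)·0.431) / (7) = -0.901
  x_4 = (-1 - (4)·2.356 - (-2)·2.089 - (4)·-0.529) / (13) = -0.318
Change: (-1.163, -1.012, -0.372, -0.749) → max |·| = 1.163

1.163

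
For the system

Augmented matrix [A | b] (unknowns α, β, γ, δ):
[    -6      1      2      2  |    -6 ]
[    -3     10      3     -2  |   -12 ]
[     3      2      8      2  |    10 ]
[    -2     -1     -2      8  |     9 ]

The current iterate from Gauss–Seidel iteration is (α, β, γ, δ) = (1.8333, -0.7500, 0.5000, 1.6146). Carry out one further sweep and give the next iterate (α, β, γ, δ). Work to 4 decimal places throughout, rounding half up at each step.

One sweep:
  α = (-6 - (1)·-0.7500 - (2)·0.5000 - (2)·1.6146) / (-6) = 1.5799
  β = (-12 - (-3)·1.5799 - (3)·0.5000 - (-2)·1.6146) / (10) = -0.5531
  γ = (10 - (3)·1.5799 - (2)·-0.5531 - (2)·1.6146) / (8) = 0.3922
  δ = (9 - (-2)·1.5799 - (-1)·-0.5531 - (-2)·0.3922) / (8) = 1.5489

(1.5799, -0.5531, 0.3922, 1.5489)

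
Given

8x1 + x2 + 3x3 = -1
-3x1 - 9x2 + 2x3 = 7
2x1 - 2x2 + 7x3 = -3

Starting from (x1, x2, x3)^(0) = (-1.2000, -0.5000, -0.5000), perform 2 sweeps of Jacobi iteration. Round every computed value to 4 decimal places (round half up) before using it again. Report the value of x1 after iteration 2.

0.0218

Iteration 1:
  x1 = (-1 - (1)·-0.5000 - (3)·-0.5000) / (8) = 0.1250
  x2 = (7 - (-3)·-1.2000 - (2)·-0.5000) / (-9) = -0.4889
  x3 = (-3 - (2)·-1.2000 - (-2)·-0.5000) / (7) = -0.2286
Iteration 2:
  x1 = (-1 - (1)·-0.4889 - (3)·-0.2286) / (8) = 0.0218
  x2 = (7 - (-3)·0.1250 - (2)·-0.2286) / (-9) = -0.8702
  x3 = (-3 - (2)·0.1250 - (-2)·-0.4889) / (7) = -0.6040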